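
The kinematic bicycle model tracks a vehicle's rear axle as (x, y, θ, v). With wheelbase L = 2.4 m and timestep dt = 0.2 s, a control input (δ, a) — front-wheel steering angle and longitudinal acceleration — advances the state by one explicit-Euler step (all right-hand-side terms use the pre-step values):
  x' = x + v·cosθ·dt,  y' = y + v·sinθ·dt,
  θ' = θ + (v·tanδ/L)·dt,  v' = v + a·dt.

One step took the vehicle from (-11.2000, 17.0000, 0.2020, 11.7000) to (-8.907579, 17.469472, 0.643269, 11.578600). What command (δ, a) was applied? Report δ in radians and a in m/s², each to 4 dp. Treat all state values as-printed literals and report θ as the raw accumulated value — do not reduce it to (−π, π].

δ = 0.4250, a = -0.6070

a = (v'−v)/dt = (-0.121400)/0.2 = -0.6070
Δθ = θ'−θ = 0.441269;  (v·dt/L) = 11.7000·0.2/2.4 = 0.975000
tan δ = Δθ·L/(v·dt) = 0.452584  →  δ = 0.4250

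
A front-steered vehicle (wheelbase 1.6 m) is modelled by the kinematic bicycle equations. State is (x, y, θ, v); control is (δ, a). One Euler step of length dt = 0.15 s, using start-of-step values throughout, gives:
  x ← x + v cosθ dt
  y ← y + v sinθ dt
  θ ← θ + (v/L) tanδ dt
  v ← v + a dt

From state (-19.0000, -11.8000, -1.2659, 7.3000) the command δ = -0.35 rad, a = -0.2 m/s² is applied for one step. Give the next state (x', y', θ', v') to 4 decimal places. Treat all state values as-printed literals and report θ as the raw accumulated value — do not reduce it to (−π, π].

(-18.6713, -12.8445, -1.5157, 7.2700)

x' = -19.0000 + 7.3000·cos(-1.2659)·0.15 = -18.6713
y' = -11.8000 + 7.3000·sin(-1.2659)·0.15 = -12.8445
θ' = -1.2659 + (7.3000/1.6)·tan(-0.35)·0.15 = -1.5157
v' = 7.3000 − 0.2000·0.15 = 7.2700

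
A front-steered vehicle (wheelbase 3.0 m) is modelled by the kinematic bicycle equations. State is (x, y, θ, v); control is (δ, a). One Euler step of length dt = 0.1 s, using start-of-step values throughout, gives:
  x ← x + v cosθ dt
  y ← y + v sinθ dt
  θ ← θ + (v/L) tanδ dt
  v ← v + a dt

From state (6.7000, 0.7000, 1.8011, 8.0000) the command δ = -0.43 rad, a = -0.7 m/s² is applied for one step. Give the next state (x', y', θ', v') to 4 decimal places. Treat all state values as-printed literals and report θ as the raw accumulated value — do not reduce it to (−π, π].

x' = 6.7000 + 8.0000·cos(1.8011)·0.1 = 6.5174
y' = 0.7000 + 8.0000·sin(1.8011)·0.1 = 1.4789
θ' = 1.8011 + (8.0000/3.0)·tan(-0.43)·0.1 = 1.6788
v' = 8.0000 − 0.7000·0.1 = 7.9300

(6.5174, 1.4789, 1.6788, 7.9300)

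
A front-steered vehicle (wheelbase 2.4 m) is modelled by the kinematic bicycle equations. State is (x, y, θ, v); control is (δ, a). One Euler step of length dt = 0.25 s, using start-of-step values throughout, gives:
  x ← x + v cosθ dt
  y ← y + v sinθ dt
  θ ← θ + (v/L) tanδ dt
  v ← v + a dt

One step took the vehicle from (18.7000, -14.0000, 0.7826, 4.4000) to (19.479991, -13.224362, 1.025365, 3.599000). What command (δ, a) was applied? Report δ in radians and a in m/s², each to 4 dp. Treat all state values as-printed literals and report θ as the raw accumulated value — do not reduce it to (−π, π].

δ = 0.4871, a = -3.2040

a = (v'−v)/dt = (-0.801000)/0.25 = -3.2040
Δθ = θ'−θ = 0.242765;  (v·dt/L) = 4.4000·0.25/2.4 = 0.458333
tan δ = Δθ·L/(v·dt) = 0.529669  →  δ = 0.4871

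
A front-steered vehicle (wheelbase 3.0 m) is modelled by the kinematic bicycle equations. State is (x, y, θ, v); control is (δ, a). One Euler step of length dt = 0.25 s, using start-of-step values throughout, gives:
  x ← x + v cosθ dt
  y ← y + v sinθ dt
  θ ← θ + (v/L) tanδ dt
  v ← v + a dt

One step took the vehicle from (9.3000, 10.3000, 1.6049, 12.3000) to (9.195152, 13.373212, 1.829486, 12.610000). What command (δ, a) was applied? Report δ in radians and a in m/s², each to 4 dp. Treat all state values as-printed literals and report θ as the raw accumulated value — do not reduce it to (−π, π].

δ = 0.2157, a = 1.2400

a = (v'−v)/dt = (0.310000)/0.25 = 1.2400
Δθ = θ'−θ = 0.224586;  (v·dt/L) = 12.3000·0.25/3.0 = 1.025000
tan δ = Δθ·L/(v·dt) = 0.219108  →  δ = 0.2157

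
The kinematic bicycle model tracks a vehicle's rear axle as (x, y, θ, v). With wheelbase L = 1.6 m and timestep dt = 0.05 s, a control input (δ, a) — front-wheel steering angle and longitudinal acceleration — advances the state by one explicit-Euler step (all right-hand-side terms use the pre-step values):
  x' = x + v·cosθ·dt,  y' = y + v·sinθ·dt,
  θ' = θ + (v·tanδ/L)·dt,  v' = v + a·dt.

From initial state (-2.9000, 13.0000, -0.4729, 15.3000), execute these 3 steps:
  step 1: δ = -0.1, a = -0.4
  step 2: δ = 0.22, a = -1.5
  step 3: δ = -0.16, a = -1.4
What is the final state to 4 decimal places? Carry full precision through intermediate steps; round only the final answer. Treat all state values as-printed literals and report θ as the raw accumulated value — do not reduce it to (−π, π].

after step 1 (δ=-0.1, a=-0.4): (-2.218958, 12.651566, -0.520873, 15.280000)
after step 2 (δ=0.22, a=-1.5): (-1.556275, 12.271371, -0.414094, 15.205000)
after step 3 (δ=-0.16, a=-1.4): (-0.860281, 11.965476, -0.490775, 15.135000)

(-0.8603, 11.9655, -0.4908, 15.1350)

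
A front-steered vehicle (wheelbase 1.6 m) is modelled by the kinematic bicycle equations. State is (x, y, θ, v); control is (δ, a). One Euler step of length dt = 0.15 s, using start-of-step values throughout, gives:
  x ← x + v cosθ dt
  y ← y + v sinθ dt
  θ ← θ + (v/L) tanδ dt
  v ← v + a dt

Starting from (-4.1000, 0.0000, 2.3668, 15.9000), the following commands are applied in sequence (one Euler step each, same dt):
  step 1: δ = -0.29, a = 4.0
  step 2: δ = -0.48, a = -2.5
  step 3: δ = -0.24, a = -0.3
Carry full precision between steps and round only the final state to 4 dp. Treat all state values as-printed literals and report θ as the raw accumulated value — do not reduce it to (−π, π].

(-5.5946, 6.1660, 0.7467, 16.0800)

after step 1 (δ=-0.29, a=4.0): (-5.804240, 1.668470, 1.921978, 16.500000)
after step 2 (δ=-0.48, a=-2.5): (-6.655660, 3.992412, 1.116659, 16.125000)
after step 3 (δ=-0.24, a=-0.3): (-5.594584, 6.165997, 0.746716, 16.080000)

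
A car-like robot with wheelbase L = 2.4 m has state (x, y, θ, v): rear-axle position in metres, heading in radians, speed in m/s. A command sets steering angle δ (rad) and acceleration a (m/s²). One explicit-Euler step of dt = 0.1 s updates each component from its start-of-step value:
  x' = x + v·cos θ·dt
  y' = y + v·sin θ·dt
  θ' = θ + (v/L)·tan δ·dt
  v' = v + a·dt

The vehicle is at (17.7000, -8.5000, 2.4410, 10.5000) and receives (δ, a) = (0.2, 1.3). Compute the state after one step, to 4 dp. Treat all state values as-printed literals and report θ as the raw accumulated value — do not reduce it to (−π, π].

x' = 17.7000 + 10.5000·cos(2.4410)·0.1 = 16.8973
y' = -8.5000 + 10.5000·sin(2.4410)·0.1 = -7.8231
θ' = 2.4410 + (10.5000/2.4)·tan(0.2)·0.1 = 2.5297
v' = 10.5000 + 1.3000·0.1 = 10.6300

(16.8973, -7.8231, 2.5297, 10.6300)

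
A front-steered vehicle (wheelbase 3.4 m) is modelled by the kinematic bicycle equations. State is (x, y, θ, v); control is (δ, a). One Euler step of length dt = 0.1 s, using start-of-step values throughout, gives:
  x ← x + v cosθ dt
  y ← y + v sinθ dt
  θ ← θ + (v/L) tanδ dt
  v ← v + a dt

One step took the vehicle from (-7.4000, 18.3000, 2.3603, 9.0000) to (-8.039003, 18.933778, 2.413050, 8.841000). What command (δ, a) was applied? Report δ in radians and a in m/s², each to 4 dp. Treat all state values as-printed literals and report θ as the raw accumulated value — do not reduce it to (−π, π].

a = (v'−v)/dt = (-0.159000)/0.1 = -1.5900
Δθ = θ'−θ = 0.052750;  (v·dt/L) = 9.0000·0.1/3.4 = 0.264706
tan δ = Δθ·L/(v·dt) = 0.199278  →  δ = 0.1967

δ = 0.1967, a = -1.5900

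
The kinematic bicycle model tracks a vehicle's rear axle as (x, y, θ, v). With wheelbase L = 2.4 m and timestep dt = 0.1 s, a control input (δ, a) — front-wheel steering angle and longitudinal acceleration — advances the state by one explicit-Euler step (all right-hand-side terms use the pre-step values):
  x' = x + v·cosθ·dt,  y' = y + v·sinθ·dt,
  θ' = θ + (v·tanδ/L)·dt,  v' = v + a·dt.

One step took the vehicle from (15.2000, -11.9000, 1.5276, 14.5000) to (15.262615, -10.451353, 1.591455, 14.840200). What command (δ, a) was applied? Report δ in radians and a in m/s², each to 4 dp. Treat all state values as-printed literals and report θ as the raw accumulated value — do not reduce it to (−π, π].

δ = 0.1053, a = 3.4020

a = (v'−v)/dt = (0.340200)/0.1 = 3.4020
Δθ = θ'−θ = 0.063855;  (v·dt/L) = 14.5000·0.1/2.4 = 0.604167
tan δ = Δθ·L/(v·dt) = 0.105691  →  δ = 0.1053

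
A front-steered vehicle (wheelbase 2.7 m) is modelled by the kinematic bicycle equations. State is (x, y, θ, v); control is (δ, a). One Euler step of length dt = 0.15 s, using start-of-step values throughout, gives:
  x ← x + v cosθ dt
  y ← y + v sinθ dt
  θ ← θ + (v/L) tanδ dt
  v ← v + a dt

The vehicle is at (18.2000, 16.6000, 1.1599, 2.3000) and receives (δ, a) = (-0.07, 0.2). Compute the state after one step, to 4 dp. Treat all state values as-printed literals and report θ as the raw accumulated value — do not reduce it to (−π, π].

(18.3378, 16.9163, 1.1509, 2.3300)

x' = 18.2000 + 2.3000·cos(1.1599)·0.15 = 18.3378
y' = 16.6000 + 2.3000·sin(1.1599)·0.15 = 16.9163
θ' = 1.1599 + (2.3000/2.7)·tan(-0.07)·0.15 = 1.1509
v' = 2.3000 + 0.2000·0.15 = 2.3300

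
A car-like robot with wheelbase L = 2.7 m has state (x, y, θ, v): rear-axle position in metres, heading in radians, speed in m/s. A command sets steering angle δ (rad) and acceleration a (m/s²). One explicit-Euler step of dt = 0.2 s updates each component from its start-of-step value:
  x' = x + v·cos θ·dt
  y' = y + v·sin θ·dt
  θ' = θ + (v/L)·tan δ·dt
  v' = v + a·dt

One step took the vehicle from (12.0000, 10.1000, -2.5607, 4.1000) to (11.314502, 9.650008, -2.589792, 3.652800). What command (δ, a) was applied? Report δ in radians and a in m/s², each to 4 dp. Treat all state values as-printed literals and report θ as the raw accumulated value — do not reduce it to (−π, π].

δ = -0.0955, a = -2.2360

a = (v'−v)/dt = (-0.447200)/0.2 = -2.2360
Δθ = θ'−θ = -0.029092;  (v·dt/L) = 4.1000·0.2/2.7 = 0.303704
tan δ = Δθ·L/(v·dt) = -0.095791  →  δ = -0.0955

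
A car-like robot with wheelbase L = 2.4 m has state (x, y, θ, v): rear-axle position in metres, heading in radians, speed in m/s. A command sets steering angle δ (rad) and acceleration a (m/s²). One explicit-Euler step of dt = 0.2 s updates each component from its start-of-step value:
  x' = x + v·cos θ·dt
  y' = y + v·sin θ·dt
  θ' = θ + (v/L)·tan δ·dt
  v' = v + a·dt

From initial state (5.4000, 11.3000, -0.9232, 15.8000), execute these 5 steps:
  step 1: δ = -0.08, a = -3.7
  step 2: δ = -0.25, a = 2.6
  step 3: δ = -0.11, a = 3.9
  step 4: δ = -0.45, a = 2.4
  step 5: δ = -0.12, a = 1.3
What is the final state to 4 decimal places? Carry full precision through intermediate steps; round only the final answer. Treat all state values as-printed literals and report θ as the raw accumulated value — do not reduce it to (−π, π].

after step 1 (δ=-0.08, a=-3.7): (7.306337, 8.779786, -1.028759, 15.060000)
after step 2 (δ=-0.25, a=2.6): (8.860175, 6.199528, -1.349213, 15.580000)
after step 3 (δ=-0.11, a=3.9): (9.544994, 3.159712, -1.492608, 16.360000)
after step 4 (δ=-0.45, a=2.4): (9.800564, -0.102291, -2.151173, 16.840000)
after step 5 (δ=-0.12, a=1.3): (7.953758, -2.918802, -2.320386, 17.100000)

(7.9538, -2.9188, -2.3204, 17.1000)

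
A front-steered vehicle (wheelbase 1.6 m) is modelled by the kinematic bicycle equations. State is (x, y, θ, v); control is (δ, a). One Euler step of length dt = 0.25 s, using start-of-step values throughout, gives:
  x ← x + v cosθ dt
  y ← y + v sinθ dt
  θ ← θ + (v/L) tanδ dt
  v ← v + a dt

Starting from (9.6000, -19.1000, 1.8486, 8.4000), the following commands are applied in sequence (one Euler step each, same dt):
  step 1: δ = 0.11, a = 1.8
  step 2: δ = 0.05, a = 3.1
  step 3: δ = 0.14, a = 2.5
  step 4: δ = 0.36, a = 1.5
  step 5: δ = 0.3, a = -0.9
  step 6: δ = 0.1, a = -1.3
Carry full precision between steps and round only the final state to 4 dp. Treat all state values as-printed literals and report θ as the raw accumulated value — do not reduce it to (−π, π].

(0.2376, -10.9371, 3.5541, 10.0750)

after step 1 (δ=0.11, a=1.8): (9.024087, -17.080514, 1.993560, 8.850000)
after step 2 (δ=0.05, a=3.1): (8.116337, -15.062806, 2.062758, 9.625000)
after step 3 (δ=0.14, a=2.5): (6.979730, -12.941918, 2.274692, 10.250000)
after step 4 (δ=0.36, a=1.5): (5.321300, -10.988456, 2.877524, 10.625000)
after step 5 (δ=0.3, a=-0.9): (2.757126, -10.295148, 3.391071, 10.400000)
after step 6 (δ=0.1, a=-1.3): (0.237618, -10.937084, 3.554115, 10.075000)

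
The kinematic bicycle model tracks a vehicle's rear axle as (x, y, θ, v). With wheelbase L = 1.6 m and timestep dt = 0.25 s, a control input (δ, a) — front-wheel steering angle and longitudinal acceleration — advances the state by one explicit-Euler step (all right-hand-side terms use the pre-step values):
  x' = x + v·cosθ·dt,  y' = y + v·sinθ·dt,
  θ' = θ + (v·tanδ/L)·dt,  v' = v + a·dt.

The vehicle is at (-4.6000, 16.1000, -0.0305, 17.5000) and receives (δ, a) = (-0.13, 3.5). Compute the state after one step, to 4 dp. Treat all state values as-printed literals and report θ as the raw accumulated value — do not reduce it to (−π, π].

x' = -4.6000 + 17.5000·cos(-0.0305)·0.25 = -0.2270
y' = 16.1000 + 17.5000·sin(-0.0305)·0.25 = 15.9666
θ' = -0.0305 + (17.5000/1.6)·tan(-0.13)·0.25 = -0.3880
v' = 17.5000 + 3.5000·0.25 = 18.3750

(-0.2270, 15.9666, -0.3880, 18.3750)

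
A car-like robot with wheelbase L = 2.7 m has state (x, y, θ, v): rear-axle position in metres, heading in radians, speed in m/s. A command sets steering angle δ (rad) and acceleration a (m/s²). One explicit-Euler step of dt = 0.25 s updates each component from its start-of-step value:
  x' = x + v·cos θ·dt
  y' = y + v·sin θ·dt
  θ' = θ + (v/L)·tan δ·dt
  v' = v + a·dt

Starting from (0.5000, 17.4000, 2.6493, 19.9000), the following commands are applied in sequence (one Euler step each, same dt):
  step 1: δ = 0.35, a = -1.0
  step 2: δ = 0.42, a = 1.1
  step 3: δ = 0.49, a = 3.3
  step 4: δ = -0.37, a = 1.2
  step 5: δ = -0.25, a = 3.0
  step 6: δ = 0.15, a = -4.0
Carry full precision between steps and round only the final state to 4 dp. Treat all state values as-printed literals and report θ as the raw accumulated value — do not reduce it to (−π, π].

(-15.1867, 1.3193, 4.1807, 20.8000)

after step 1 (δ=0.35, a=-1.0): (-3.884227, 19.751421, 3.321899, 19.650000)
after step 2 (δ=0.42, a=1.1): (-8.717089, 18.870459, 4.134413, 19.925000)
after step 3 (δ=0.49, a=3.3): (-11.438496, 14.698314, 5.118464, 20.750000)
after step 4 (δ=-0.37, a=1.2): (-9.389397, 9.932671, 4.373264, 21.050000)
after step 5 (δ=-0.25, a=3.0): (-11.140028, 4.969890, 3.875584, 21.800000)
after step 6 (δ=0.15, a=-4.0): (-15.186690, 1.319269, 4.180653, 20.800000)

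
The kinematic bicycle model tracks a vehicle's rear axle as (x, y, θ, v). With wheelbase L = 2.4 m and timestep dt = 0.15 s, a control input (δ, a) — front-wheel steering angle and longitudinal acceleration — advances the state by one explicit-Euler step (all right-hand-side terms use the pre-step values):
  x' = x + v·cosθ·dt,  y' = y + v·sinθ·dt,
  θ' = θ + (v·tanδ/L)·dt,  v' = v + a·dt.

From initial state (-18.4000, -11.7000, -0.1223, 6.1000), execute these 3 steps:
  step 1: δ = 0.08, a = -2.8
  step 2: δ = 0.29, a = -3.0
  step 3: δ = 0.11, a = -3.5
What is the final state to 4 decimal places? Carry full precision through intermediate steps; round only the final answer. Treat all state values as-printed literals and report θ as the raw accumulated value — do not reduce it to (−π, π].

after step 1 (δ=0.08, a=-2.8): (-17.491834, -11.811626, -0.091735, 5.680000)
after step 2 (δ=0.29, a=-3.0): (-16.643417, -11.889674, 0.014202, 5.230000)
after step 3 (δ=0.11, a=-3.5): (-15.858996, -11.878533, 0.050304, 4.705000)

(-15.8590, -11.8785, 0.0503, 4.7050)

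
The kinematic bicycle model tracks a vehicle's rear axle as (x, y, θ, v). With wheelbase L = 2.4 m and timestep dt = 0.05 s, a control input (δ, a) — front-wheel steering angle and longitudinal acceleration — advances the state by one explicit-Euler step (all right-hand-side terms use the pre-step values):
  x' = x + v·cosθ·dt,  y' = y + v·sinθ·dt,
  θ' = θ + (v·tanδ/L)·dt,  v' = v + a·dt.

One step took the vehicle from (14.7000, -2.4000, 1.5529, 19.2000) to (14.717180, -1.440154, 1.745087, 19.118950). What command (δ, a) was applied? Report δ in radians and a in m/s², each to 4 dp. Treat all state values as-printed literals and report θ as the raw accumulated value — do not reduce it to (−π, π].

a = (v'−v)/dt = (-0.081050)/0.05 = -1.6210
Δθ = θ'−θ = 0.192187;  (v·dt/L) = 19.2000·0.05/2.4 = 0.400000
tan δ = Δθ·L/(v·dt) = 0.480468  →  δ = 0.4479

δ = 0.4479, a = -1.6210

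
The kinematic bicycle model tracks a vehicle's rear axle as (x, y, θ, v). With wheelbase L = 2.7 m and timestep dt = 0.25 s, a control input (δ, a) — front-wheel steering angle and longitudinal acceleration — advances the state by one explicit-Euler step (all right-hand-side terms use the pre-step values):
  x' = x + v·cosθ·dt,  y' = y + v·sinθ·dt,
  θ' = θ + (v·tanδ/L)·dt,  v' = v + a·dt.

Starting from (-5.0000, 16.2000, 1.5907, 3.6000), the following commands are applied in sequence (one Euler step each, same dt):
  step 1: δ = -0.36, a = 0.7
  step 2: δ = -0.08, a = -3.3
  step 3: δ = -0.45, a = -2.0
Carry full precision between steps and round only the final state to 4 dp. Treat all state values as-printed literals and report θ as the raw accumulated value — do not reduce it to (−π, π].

(-4.8202, 18.7692, 1.3053, 2.4500)

after step 1 (δ=-0.36, a=0.7): (-5.017912, 17.099822, 1.465232, 3.775000)
after step 2 (δ=-0.08, a=-3.3): (-4.918471, 18.038318, 1.437210, 2.950000)
after step 3 (δ=-0.45, a=-2.0): (-4.820244, 18.769247, 1.305264, 2.450000)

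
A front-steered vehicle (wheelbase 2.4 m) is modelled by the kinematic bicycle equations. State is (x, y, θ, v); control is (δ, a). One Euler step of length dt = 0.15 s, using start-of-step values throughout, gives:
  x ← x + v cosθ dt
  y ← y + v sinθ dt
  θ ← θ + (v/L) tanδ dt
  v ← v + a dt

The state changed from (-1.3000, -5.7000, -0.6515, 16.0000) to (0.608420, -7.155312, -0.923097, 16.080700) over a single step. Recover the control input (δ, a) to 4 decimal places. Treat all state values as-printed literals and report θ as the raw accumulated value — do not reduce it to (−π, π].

a = (v'−v)/dt = (0.080700)/0.15 = 0.5380
Δθ = θ'−θ = -0.271597;  (v·dt/L) = 16.0000·0.15/2.4 = 1.000000
tan δ = Δθ·L/(v·dt) = -0.271597  →  δ = -0.2652

δ = -0.2652, a = 0.5380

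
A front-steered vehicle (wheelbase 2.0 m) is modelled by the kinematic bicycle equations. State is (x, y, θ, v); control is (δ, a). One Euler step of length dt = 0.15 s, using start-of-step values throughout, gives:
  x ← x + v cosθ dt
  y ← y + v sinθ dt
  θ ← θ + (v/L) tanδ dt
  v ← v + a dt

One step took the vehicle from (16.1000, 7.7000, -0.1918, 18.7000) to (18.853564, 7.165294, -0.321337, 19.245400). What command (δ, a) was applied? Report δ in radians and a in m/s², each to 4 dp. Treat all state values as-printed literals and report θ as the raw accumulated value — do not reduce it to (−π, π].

δ = -0.0921, a = 3.6360

a = (v'−v)/dt = (0.545400)/0.15 = 3.6360
Δθ = θ'−θ = -0.129537;  (v·dt/L) = 18.7000·0.15/2.0 = 1.402500
tan δ = Δθ·L/(v·dt) = -0.092361  →  δ = -0.0921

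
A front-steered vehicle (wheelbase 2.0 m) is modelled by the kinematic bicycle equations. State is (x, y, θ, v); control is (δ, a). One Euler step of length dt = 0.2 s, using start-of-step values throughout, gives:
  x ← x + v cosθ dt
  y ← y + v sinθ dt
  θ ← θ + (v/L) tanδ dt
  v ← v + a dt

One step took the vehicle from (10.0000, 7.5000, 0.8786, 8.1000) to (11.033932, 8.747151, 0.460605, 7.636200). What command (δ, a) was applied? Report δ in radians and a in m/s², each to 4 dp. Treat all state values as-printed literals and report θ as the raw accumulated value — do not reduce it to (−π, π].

a = (v'−v)/dt = (-0.463800)/0.2 = -2.3190
Δθ = θ'−θ = -0.417995;  (v·dt/L) = 8.1000·0.2/2.0 = 0.810000
tan δ = Δθ·L/(v·dt) = -0.516043  →  δ = -0.4764

δ = -0.4764, a = -2.3190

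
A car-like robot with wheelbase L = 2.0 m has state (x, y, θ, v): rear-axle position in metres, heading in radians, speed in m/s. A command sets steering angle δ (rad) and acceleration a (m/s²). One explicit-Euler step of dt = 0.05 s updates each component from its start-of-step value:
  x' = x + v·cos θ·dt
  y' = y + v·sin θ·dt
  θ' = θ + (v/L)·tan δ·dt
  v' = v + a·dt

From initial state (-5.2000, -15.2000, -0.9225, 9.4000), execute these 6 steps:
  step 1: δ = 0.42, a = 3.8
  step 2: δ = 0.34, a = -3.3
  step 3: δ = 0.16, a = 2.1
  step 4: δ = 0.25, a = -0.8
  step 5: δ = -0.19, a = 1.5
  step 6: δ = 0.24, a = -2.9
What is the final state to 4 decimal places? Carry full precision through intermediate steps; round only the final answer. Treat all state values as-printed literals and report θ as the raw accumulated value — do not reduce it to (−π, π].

after step 1 (δ=0.42, a=3.8): (-4.916200, -15.574643, -0.817555, 9.590000)
after step 2 (δ=0.34, a=-3.3): (-4.588219, -15.924427, -0.732747, 9.425000)
after step 3 (δ=0.16, a=2.1): (-4.237920, -16.239653, -0.694722, 9.530000)
after step 4 (δ=0.25, a=-0.8): (-3.871858, -16.544695, -0.633887, 9.490000)
after step 5 (δ=-0.19, a=1.5): (-3.489538, -16.825732, -0.679515, 9.565000)
after step 6 (δ=0.24, a=-2.9): (-3.117518, -17.126272, -0.620997, 9.420000)

(-3.1175, -17.1263, -0.6210, 9.4200)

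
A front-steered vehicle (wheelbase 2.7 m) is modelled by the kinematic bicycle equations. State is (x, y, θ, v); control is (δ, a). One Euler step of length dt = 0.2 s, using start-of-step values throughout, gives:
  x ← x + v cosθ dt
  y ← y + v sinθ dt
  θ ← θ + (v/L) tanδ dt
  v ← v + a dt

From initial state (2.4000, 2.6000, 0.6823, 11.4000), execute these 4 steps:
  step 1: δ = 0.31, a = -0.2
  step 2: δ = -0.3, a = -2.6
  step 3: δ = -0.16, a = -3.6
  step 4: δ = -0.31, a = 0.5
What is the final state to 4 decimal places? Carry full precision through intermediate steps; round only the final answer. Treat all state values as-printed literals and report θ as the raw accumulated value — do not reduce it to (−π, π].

after step 1 (δ=0.31, a=-0.2): (4.169564, 4.037722, 0.952799, 11.360000)
after step 2 (δ=-0.3, a=-2.6): (5.485970, 5.889493, 0.692498, 10.840000)
after step 3 (δ=-0.16, a=-3.6): (7.154579, 7.273679, 0.562916, 10.120000)
after step 4 (δ=-0.31, a=0.5): (8.866281, 8.353796, 0.322789, 10.220000)

(8.8663, 8.3538, 0.3228, 10.2200)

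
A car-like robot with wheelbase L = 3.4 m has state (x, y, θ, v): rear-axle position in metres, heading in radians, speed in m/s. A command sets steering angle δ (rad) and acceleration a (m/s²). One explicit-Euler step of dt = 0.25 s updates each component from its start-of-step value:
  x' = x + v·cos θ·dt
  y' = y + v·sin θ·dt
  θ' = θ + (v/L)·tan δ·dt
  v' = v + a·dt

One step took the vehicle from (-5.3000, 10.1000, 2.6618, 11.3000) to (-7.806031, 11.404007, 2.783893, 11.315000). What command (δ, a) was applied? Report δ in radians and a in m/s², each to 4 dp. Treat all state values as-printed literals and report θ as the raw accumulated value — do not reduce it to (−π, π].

a = (v'−v)/dt = (0.015000)/0.25 = 0.0600
Δθ = θ'−θ = 0.122093;  (v·dt/L) = 11.3000·0.25/3.4 = 0.830882
tan δ = Δθ·L/(v·dt) = 0.146944  →  δ = 0.1459

δ = 0.1459, a = 0.0600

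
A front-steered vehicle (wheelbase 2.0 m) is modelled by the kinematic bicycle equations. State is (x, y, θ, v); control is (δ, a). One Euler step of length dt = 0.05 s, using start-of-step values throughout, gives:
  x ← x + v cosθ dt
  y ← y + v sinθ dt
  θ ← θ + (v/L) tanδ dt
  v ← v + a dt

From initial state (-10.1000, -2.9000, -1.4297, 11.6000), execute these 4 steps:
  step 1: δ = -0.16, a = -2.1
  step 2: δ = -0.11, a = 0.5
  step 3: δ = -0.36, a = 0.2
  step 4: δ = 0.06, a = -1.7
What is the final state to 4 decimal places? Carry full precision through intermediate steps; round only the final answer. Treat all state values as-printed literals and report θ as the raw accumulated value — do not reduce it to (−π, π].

(-9.9547, -5.1972, -1.5993, 11.4450)

after step 1 (δ=-0.16, a=-2.1): (-10.018435, -3.474236, -1.476500, 11.495000)
after step 2 (δ=-0.11, a=0.5): (-9.964319, -4.046433, -1.508239, 11.520000)
after step 3 (δ=-0.36, a=0.2): (-9.928310, -4.621306, -1.616643, 11.530000)
after step 4 (δ=0.06, a=-1.7): (-9.954731, -5.197200, -1.599328, 11.445000)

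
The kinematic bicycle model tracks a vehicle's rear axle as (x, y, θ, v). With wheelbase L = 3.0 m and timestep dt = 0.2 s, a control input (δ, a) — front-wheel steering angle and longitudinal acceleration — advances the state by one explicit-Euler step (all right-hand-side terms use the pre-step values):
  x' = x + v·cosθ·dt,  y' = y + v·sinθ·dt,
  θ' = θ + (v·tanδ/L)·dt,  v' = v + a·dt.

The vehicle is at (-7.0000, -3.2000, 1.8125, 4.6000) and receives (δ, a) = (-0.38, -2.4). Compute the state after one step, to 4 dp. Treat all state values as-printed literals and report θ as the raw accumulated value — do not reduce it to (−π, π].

(-7.2202, -2.3067, 1.6900, 4.1200)

x' = -7.0000 + 4.6000·cos(1.8125)·0.2 = -7.2202
y' = -3.2000 + 4.6000·sin(1.8125)·0.2 = -2.3067
θ' = 1.8125 + (4.6000/3.0)·tan(-0.38)·0.2 = 1.6900
v' = 4.6000 − 2.4000·0.2 = 4.1200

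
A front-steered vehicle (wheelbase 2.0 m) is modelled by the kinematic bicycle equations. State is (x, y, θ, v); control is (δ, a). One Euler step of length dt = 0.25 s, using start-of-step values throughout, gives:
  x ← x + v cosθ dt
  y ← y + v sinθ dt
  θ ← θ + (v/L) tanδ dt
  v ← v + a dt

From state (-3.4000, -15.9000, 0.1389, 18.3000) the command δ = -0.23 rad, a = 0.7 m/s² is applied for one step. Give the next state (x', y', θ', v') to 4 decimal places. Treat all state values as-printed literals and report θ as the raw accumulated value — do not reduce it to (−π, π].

x' = -3.4000 + 18.3000·cos(0.1389)·0.25 = 1.1309
y' = -15.9000 + 18.3000·sin(0.1389)·0.25 = -15.2666
θ' = 0.1389 + (18.3000/2.0)·tan(-0.23)·0.25 = -0.3967
v' = 18.3000 + 0.7000·0.25 = 18.4750

(1.1309, -15.2666, -0.3967, 18.4750)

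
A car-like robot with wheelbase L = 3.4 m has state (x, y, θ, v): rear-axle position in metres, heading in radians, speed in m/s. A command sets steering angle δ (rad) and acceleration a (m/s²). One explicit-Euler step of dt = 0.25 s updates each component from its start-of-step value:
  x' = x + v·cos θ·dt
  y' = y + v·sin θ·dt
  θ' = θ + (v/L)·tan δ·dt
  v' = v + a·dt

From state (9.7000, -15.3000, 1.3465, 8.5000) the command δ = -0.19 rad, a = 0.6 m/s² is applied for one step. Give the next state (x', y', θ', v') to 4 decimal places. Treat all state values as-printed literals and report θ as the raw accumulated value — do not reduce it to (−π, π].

x' = 9.7000 + 8.5000·cos(1.3465)·0.25 = 10.1726
y' = -15.3000 + 8.5000·sin(1.3465)·0.25 = -13.2282
θ' = 1.3465 + (8.5000/3.4)·tan(-0.19)·0.25 = 1.2263
v' = 8.5000 + 0.6000·0.25 = 8.6500

(10.1726, -13.2282, 1.2263, 8.6500)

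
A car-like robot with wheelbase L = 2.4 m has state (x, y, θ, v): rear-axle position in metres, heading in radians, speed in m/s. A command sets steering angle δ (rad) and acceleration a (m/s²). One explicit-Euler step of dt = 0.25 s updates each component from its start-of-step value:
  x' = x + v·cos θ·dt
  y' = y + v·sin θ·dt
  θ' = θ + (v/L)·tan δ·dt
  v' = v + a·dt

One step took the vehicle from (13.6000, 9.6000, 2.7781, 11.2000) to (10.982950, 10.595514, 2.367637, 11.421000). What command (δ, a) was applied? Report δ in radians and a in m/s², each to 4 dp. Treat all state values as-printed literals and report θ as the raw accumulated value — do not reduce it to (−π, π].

a = (v'−v)/dt = (0.221000)/0.25 = 0.8840
Δθ = θ'−θ = -0.410463;  (v·dt/L) = 11.2000·0.25/2.4 = 1.166667
tan δ = Δθ·L/(v·dt) = -0.351825  →  δ = -0.3383

δ = -0.3383, a = 0.8840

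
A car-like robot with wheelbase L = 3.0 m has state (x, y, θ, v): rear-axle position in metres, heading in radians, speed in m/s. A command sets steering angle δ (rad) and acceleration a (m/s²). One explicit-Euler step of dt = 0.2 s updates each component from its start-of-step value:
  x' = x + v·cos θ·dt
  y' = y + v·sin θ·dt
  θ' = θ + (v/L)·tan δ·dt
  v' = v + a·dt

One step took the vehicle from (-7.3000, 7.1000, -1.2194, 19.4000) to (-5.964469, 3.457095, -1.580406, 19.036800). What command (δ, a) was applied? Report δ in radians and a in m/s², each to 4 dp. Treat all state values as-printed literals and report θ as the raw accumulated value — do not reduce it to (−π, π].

a = (v'−v)/dt = (-0.363200)/0.2 = -1.8160
Δθ = θ'−θ = -0.361006;  (v·dt/L) = 19.4000·0.2/3.0 = 1.293333
tan δ = Δθ·L/(v·dt) = -0.279128  →  δ = -0.2722

δ = -0.2722, a = -1.8160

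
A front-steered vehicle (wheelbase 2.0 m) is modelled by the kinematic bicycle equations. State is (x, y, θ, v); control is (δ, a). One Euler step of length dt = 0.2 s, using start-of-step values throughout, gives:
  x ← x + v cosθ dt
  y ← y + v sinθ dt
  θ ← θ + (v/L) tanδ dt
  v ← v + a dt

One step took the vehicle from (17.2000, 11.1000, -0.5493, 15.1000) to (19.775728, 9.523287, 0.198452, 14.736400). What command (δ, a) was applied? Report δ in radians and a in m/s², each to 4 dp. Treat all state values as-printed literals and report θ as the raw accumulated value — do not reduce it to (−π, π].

δ = 0.4598, a = -1.8180

a = (v'−v)/dt = (-0.363600)/0.2 = -1.8180
Δθ = θ'−θ = 0.747752;  (v·dt/L) = 15.1000·0.2/2.0 = 1.510000
tan δ = Δθ·L/(v·dt) = 0.495200  →  δ = 0.4598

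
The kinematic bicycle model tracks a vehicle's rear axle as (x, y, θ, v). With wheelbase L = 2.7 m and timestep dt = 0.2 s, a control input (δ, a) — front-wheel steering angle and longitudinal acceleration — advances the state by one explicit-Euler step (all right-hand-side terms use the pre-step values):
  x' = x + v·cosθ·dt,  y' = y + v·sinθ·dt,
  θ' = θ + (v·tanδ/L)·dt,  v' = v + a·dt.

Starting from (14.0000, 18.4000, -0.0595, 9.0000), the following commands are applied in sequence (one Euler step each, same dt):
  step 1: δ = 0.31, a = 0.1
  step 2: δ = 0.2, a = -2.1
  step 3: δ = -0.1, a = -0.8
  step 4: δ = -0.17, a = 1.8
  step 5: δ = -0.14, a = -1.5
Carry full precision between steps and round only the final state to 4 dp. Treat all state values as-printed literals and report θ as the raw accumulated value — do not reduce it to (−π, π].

(22.6208, 19.6460, 0.0264, 8.5000)

after step 1 (δ=0.31, a=0.1): (15.796815, 18.292963, 0.154052, 9.020000)
after step 2 (δ=0.2, a=-2.1): (17.579451, 18.569774, 0.289492, 8.600000)
after step 3 (δ=-0.1, a=-0.8): (19.227880, 19.060775, 0.225575, 8.440000)
after step 4 (δ=-0.17, a=1.8): (20.873116, 19.438325, 0.118258, 8.800000)
after step 5 (δ=-0.14, a=-1.5): (22.620823, 19.645974, 0.026398, 8.500000)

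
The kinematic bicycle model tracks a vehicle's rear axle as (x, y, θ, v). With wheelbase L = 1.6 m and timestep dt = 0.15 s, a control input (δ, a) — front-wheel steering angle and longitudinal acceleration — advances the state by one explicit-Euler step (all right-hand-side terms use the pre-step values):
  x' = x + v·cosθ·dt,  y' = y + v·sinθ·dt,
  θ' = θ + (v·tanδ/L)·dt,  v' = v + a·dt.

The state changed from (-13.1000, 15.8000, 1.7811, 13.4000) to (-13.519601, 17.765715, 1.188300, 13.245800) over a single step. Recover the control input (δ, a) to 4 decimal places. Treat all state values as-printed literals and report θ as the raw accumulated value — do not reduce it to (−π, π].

δ = -0.4409, a = -1.0280

a = (v'−v)/dt = (-0.154200)/0.15 = -1.0280
Δθ = θ'−θ = -0.592800;  (v·dt/L) = 13.4000·0.15/1.6 = 1.256250
tan δ = Δθ·L/(v·dt) = -0.471881  →  δ = -0.4409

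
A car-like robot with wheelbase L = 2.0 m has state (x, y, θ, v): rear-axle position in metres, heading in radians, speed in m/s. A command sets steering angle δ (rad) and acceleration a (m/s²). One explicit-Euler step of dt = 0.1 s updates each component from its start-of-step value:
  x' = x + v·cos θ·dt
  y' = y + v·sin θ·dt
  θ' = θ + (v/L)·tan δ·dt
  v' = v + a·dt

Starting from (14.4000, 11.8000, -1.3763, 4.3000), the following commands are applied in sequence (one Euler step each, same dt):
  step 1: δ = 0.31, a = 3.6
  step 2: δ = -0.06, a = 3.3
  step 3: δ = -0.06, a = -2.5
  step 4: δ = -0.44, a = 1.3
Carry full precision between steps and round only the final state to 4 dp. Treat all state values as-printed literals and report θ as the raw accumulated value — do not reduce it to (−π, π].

(14.8377, 9.9836, -1.4480, 4.8700)

after step 1 (δ=0.31, a=3.6): (14.483107, 11.378108, -1.307430, 4.660000)
after step 2 (δ=-0.06, a=3.3): (14.604422, 10.928176, -1.321426, 4.990000)
after step 3 (δ=-0.06, a=-2.5): (14.727572, 10.444611, -1.336414, 4.740000)
after step 4 (δ=-0.44, a=1.3): (14.837655, 9.983571, -1.447989, 4.870000)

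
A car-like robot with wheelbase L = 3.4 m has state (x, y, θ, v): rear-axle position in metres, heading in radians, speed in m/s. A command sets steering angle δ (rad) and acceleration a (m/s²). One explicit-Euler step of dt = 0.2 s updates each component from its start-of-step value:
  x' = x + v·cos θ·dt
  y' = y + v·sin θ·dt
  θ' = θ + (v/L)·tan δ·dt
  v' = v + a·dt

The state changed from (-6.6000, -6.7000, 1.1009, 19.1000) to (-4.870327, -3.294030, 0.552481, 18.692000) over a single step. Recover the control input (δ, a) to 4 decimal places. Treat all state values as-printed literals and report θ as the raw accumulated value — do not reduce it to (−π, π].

a = (v'−v)/dt = (-0.408000)/0.2 = -2.0400
Δθ = θ'−θ = -0.548419;  (v·dt/L) = 19.1000·0.2/3.4 = 1.123529
tan δ = Δθ·L/(v·dt) = -0.488122  →  δ = -0.4541

δ = -0.4541, a = -2.0400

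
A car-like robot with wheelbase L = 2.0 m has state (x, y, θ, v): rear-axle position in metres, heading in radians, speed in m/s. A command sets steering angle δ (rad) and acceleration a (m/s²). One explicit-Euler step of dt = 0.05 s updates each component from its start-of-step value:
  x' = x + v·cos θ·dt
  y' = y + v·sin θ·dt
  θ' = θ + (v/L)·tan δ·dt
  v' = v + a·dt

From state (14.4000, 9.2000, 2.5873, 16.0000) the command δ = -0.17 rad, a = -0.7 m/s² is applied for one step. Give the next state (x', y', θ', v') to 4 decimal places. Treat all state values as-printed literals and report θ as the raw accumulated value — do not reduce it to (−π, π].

(13.7198, 9.6211, 2.5186, 15.9650)

x' = 14.4000 + 16.0000·cos(2.5873)·0.05 = 13.7198
y' = 9.2000 + 16.0000·sin(2.5873)·0.05 = 9.6211
θ' = 2.5873 + (16.0000/2.0)·tan(-0.17)·0.05 = 2.5186
v' = 16.0000 − 0.7000·0.05 = 15.9650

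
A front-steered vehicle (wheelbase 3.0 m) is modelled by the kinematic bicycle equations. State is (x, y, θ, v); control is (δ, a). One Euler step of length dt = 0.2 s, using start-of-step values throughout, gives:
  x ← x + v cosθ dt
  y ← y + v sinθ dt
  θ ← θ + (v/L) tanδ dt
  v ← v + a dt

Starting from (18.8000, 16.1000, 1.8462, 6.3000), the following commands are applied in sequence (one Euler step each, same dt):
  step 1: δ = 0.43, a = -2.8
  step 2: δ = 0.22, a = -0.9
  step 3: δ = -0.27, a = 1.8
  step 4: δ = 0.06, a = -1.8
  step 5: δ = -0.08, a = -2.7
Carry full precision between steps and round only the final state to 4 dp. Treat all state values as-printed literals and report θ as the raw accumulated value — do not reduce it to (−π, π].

after step 1 (δ=0.43, a=-2.8): (18.457361, 17.312518, 2.038821, 5.740000)
after step 2 (δ=0.22, a=-0.9): (17.939471, 18.337063, 2.124393, 5.560000)
after step 3 (δ=-0.27, a=1.8): (17.354837, 19.282974, 2.021808, 5.920000)
after step 4 (δ=0.06, a=-1.8): (16.838760, 20.348582, 2.045516, 5.560000)
after step 5 (δ=-0.08, a=-2.7): (16.330477, 21.337618, 2.015799, 5.020000)

(16.3305, 21.3376, 2.0158, 5.0200)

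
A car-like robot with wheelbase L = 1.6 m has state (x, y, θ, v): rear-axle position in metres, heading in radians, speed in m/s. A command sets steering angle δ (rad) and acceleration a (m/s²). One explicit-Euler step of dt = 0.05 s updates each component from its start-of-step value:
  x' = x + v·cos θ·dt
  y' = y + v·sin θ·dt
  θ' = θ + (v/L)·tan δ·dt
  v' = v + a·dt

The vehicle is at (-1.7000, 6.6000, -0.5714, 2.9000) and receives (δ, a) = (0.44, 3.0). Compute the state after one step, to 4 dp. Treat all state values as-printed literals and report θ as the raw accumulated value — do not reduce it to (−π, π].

x' = -1.7000 + 2.9000·cos(-0.5714)·0.05 = -1.5780
y' = 6.6000 + 2.9000·sin(-0.5714)·0.05 = 6.5216
θ' = -0.5714 + (2.9000/1.6)·tan(0.44)·0.05 = -0.5287
v' = 2.9000 + 3.0000·0.05 = 3.0500

(-1.5780, 6.5216, -0.5287, 3.0500)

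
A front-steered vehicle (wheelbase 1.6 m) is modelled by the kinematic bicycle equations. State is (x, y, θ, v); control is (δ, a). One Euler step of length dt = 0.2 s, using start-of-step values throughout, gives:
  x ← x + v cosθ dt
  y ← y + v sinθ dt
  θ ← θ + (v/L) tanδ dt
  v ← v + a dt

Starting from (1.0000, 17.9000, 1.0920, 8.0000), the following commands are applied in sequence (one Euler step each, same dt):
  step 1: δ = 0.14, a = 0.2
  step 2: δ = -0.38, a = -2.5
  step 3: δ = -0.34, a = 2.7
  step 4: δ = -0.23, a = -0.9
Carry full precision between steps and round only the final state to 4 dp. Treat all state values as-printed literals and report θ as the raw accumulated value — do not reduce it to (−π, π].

(4.7058, 22.7236, 0.2616, 7.9000)

after step 1 (δ=0.14, a=0.2): (1.737138, 19.320080, 1.232922, 8.040000)
after step 2 (δ=-0.38, a=-2.5): (2.270162, 20.837166, 0.831512, 7.540000)
after step 3 (δ=-0.34, a=2.7): (3.286190, 21.951504, 0.498115, 8.080000)
after step 4 (δ=-0.23, a=-0.9): (4.705822, 22.723581, 0.261630, 7.900000)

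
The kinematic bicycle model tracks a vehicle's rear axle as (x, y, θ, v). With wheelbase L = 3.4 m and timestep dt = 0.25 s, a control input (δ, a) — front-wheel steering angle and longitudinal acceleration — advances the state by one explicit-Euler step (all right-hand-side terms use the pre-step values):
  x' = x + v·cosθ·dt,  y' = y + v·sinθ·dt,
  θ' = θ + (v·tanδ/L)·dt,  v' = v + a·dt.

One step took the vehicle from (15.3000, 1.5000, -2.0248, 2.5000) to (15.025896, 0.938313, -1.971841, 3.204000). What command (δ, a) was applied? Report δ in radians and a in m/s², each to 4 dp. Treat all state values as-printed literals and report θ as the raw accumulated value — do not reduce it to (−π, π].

δ = 0.2805, a = 2.8160

a = (v'−v)/dt = (0.704000)/0.25 = 2.8160
Δθ = θ'−θ = 0.052959;  (v·dt/L) = 2.5000·0.25/3.4 = 0.183824
tan δ = Δθ·L/(v·dt) = 0.288097  →  δ = 0.2805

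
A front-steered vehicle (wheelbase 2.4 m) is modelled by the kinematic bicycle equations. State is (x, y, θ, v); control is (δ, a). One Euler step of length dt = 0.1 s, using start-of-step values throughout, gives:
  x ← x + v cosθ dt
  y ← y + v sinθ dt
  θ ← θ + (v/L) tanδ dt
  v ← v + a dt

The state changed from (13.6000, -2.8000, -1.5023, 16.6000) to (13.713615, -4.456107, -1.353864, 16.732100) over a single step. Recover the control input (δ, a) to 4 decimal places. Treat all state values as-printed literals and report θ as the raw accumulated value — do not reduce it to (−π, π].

a = (v'−v)/dt = (0.132100)/0.1 = 1.3210
Δθ = θ'−θ = 0.148436;  (v·dt/L) = 16.6000·0.1/2.4 = 0.691667
tan δ = Δθ·L/(v·dt) = 0.214606  →  δ = 0.2114

δ = 0.2114, a = 1.3210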